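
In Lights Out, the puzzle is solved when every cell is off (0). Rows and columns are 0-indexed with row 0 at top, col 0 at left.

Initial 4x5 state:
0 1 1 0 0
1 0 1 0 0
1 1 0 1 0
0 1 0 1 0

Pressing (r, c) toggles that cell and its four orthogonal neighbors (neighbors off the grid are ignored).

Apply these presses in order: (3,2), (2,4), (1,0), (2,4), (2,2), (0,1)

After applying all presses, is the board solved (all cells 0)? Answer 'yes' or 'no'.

Answer: yes

Derivation:
After press 1 at (3,2):
0 1 1 0 0
1 0 1 0 0
1 1 1 1 0
0 0 1 0 0

After press 2 at (2,4):
0 1 1 0 0
1 0 1 0 1
1 1 1 0 1
0 0 1 0 1

After press 3 at (1,0):
1 1 1 0 0
0 1 1 0 1
0 1 1 0 1
0 0 1 0 1

After press 4 at (2,4):
1 1 1 0 0
0 1 1 0 0
0 1 1 1 0
0 0 1 0 0

After press 5 at (2,2):
1 1 1 0 0
0 1 0 0 0
0 0 0 0 0
0 0 0 0 0

After press 6 at (0,1):
0 0 0 0 0
0 0 0 0 0
0 0 0 0 0
0 0 0 0 0

Lights still on: 0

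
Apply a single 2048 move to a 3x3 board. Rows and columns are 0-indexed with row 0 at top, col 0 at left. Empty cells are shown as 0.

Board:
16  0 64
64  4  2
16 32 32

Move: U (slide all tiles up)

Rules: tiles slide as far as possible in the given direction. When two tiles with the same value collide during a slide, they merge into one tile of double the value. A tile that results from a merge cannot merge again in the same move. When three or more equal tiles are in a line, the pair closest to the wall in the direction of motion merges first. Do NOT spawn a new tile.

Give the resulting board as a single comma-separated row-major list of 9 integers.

Slide up:
col 0: [16, 64, 16] -> [16, 64, 16]
col 1: [0, 4, 32] -> [4, 32, 0]
col 2: [64, 2, 32] -> [64, 2, 32]

Answer: 16, 4, 64, 64, 32, 2, 16, 0, 32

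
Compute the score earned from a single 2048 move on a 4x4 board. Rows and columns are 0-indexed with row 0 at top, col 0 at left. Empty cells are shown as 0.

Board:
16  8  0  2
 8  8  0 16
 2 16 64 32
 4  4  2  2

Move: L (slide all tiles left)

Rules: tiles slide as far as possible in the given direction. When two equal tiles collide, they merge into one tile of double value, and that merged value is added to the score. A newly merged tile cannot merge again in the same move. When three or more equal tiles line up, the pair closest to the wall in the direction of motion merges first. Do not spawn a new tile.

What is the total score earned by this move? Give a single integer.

Answer: 28

Derivation:
Slide left:
row 0: [16, 8, 0, 2] -> [16, 8, 2, 0]  score +0 (running 0)
row 1: [8, 8, 0, 16] -> [16, 16, 0, 0]  score +16 (running 16)
row 2: [2, 16, 64, 32] -> [2, 16, 64, 32]  score +0 (running 16)
row 3: [4, 4, 2, 2] -> [8, 4, 0, 0]  score +12 (running 28)
Board after move:
16  8  2  0
16 16  0  0
 2 16 64 32
 8  4  0  0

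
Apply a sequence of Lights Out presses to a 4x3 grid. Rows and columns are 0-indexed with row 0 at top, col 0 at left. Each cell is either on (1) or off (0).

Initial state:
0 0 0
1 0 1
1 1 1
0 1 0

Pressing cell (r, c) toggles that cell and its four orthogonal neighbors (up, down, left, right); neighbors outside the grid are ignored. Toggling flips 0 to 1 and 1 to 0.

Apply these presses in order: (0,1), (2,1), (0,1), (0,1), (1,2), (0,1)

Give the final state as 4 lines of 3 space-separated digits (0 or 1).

After press 1 at (0,1):
1 1 1
1 1 1
1 1 1
0 1 0

After press 2 at (2,1):
1 1 1
1 0 1
0 0 0
0 0 0

After press 3 at (0,1):
0 0 0
1 1 1
0 0 0
0 0 0

After press 4 at (0,1):
1 1 1
1 0 1
0 0 0
0 0 0

After press 5 at (1,2):
1 1 0
1 1 0
0 0 1
0 0 0

After press 6 at (0,1):
0 0 1
1 0 0
0 0 1
0 0 0

Answer: 0 0 1
1 0 0
0 0 1
0 0 0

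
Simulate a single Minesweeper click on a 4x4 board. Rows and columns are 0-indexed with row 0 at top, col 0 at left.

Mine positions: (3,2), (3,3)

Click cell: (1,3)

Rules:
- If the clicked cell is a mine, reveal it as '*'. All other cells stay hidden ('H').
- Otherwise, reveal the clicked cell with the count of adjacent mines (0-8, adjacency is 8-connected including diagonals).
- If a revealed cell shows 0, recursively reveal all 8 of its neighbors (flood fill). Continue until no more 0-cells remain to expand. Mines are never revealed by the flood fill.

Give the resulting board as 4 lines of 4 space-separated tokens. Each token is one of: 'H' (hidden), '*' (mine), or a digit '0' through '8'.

0 0 0 0
0 0 0 0
0 1 2 2
0 1 H H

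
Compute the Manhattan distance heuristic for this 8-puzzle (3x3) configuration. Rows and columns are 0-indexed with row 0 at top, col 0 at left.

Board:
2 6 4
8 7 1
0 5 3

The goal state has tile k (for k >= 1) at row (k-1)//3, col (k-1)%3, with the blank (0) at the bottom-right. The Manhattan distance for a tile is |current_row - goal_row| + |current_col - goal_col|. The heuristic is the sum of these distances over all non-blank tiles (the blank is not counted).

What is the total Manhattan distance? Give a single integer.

Tile 2: at (0,0), goal (0,1), distance |0-0|+|0-1| = 1
Tile 6: at (0,1), goal (1,2), distance |0-1|+|1-2| = 2
Tile 4: at (0,2), goal (1,0), distance |0-1|+|2-0| = 3
Tile 8: at (1,0), goal (2,1), distance |1-2|+|0-1| = 2
Tile 7: at (1,1), goal (2,0), distance |1-2|+|1-0| = 2
Tile 1: at (1,2), goal (0,0), distance |1-0|+|2-0| = 3
Tile 5: at (2,1), goal (1,1), distance |2-1|+|1-1| = 1
Tile 3: at (2,2), goal (0,2), distance |2-0|+|2-2| = 2
Sum: 1 + 2 + 3 + 2 + 2 + 3 + 1 + 2 = 16

Answer: 16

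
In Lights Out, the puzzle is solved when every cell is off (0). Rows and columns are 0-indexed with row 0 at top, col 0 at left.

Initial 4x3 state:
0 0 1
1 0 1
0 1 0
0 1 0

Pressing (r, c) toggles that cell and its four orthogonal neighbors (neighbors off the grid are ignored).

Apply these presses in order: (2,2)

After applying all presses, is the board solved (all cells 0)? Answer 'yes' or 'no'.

Answer: no

Derivation:
After press 1 at (2,2):
0 0 1
1 0 0
0 0 1
0 1 1

Lights still on: 5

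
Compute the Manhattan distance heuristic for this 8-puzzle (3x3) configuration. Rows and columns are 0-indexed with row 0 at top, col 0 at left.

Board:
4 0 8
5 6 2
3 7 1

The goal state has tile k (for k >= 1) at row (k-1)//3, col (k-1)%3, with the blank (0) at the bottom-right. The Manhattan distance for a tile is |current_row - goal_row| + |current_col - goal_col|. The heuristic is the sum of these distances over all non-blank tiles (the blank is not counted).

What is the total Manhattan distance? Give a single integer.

Tile 4: at (0,0), goal (1,0), distance |0-1|+|0-0| = 1
Tile 8: at (0,2), goal (2,1), distance |0-2|+|2-1| = 3
Tile 5: at (1,0), goal (1,1), distance |1-1|+|0-1| = 1
Tile 6: at (1,1), goal (1,2), distance |1-1|+|1-2| = 1
Tile 2: at (1,2), goal (0,1), distance |1-0|+|2-1| = 2
Tile 3: at (2,0), goal (0,2), distance |2-0|+|0-2| = 4
Tile 7: at (2,1), goal (2,0), distance |2-2|+|1-0| = 1
Tile 1: at (2,2), goal (0,0), distance |2-0|+|2-0| = 4
Sum: 1 + 3 + 1 + 1 + 2 + 4 + 1 + 4 = 17

Answer: 17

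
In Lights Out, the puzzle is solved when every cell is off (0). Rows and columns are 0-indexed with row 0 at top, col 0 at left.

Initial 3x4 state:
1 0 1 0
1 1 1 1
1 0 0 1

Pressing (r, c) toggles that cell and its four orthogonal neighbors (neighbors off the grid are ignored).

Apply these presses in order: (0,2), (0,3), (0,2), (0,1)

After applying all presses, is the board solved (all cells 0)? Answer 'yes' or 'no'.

After press 1 at (0,2):
1 1 0 1
1 1 0 1
1 0 0 1

After press 2 at (0,3):
1 1 1 0
1 1 0 0
1 0 0 1

After press 3 at (0,2):
1 0 0 1
1 1 1 0
1 0 0 1

After press 4 at (0,1):
0 1 1 1
1 0 1 0
1 0 0 1

Lights still on: 7

Answer: no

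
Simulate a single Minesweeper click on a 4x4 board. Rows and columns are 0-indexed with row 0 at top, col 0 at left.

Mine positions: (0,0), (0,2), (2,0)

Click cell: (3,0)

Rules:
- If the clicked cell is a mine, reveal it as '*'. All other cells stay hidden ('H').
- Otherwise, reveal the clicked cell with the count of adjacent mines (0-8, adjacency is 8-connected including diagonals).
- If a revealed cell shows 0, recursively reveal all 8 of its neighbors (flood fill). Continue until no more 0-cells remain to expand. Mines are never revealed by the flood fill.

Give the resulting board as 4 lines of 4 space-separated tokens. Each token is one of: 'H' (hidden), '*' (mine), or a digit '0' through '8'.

H H H H
H H H H
H H H H
1 H H H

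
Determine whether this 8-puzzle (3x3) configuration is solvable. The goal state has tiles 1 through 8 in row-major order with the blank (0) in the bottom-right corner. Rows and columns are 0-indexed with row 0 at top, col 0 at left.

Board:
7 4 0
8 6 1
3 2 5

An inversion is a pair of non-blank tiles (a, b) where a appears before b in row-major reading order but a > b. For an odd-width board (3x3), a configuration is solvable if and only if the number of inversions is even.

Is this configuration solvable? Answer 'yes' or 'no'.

Inversions (pairs i<j in row-major order where tile[i] > tile[j] > 0): 19
19 is odd, so the puzzle is not solvable.

Answer: no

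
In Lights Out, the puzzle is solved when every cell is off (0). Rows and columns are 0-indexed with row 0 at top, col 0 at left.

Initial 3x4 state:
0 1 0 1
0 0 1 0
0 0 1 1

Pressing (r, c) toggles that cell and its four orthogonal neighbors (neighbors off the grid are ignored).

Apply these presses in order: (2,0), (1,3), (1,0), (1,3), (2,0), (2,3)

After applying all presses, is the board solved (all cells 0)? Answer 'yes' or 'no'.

After press 1 at (2,0):
0 1 0 1
1 0 1 0
1 1 1 1

After press 2 at (1,3):
0 1 0 0
1 0 0 1
1 1 1 0

After press 3 at (1,0):
1 1 0 0
0 1 0 1
0 1 1 0

After press 4 at (1,3):
1 1 0 1
0 1 1 0
0 1 1 1

After press 5 at (2,0):
1 1 0 1
1 1 1 0
1 0 1 1

After press 6 at (2,3):
1 1 0 1
1 1 1 1
1 0 0 0

Lights still on: 8

Answer: no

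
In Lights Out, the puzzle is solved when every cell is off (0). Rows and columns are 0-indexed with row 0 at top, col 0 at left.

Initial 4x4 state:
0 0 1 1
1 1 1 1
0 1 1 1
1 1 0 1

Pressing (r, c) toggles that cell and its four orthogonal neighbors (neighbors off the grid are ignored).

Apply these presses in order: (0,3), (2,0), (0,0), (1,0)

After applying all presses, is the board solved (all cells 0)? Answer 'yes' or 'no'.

After press 1 at (0,3):
0 0 0 0
1 1 1 0
0 1 1 1
1 1 0 1

After press 2 at (2,0):
0 0 0 0
0 1 1 0
1 0 1 1
0 1 0 1

After press 3 at (0,0):
1 1 0 0
1 1 1 0
1 0 1 1
0 1 0 1

After press 4 at (1,0):
0 1 0 0
0 0 1 0
0 0 1 1
0 1 0 1

Lights still on: 6

Answer: no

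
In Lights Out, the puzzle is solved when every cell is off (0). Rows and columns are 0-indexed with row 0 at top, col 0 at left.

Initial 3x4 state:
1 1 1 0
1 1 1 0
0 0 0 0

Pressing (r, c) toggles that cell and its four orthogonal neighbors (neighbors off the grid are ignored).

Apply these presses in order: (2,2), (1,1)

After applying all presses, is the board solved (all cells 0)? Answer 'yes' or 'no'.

Answer: no

Derivation:
After press 1 at (2,2):
1 1 1 0
1 1 0 0
0 1 1 1

After press 2 at (1,1):
1 0 1 0
0 0 1 0
0 0 1 1

Lights still on: 5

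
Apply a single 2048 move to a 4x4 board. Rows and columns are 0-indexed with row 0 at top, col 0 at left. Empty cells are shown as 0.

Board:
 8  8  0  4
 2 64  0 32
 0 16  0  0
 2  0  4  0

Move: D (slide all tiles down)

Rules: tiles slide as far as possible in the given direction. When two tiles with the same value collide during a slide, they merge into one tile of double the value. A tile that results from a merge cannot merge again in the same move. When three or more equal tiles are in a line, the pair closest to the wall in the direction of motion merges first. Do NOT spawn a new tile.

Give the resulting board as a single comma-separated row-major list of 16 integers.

Slide down:
col 0: [8, 2, 0, 2] -> [0, 0, 8, 4]
col 1: [8, 64, 16, 0] -> [0, 8, 64, 16]
col 2: [0, 0, 0, 4] -> [0, 0, 0, 4]
col 3: [4, 32, 0, 0] -> [0, 0, 4, 32]

Answer: 0, 0, 0, 0, 0, 8, 0, 0, 8, 64, 0, 4, 4, 16, 4, 32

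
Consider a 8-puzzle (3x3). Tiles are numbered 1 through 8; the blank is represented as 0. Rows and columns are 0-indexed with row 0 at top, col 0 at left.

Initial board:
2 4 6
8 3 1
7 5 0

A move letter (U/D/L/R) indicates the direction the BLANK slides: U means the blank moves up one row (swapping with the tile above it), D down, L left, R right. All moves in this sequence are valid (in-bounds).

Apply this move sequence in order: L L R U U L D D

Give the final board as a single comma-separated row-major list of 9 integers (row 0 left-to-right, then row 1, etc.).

After move 1 (L):
2 4 6
8 3 1
7 0 5

After move 2 (L):
2 4 6
8 3 1
0 7 5

After move 3 (R):
2 4 6
8 3 1
7 0 5

After move 4 (U):
2 4 6
8 0 1
7 3 5

After move 5 (U):
2 0 6
8 4 1
7 3 5

After move 6 (L):
0 2 6
8 4 1
7 3 5

After move 7 (D):
8 2 6
0 4 1
7 3 5

After move 8 (D):
8 2 6
7 4 1
0 3 5

Answer: 8, 2, 6, 7, 4, 1, 0, 3, 5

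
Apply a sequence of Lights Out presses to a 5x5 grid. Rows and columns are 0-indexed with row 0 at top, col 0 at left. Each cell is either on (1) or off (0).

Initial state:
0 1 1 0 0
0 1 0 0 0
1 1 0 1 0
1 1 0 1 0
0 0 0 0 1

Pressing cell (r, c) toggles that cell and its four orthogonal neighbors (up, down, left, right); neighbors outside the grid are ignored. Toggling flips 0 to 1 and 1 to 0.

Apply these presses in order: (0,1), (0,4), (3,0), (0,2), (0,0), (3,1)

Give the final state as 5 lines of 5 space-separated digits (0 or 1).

Answer: 0 0 1 0 1
1 0 1 0 1
0 0 0 1 0
1 1 1 1 0
1 1 0 0 1

Derivation:
After press 1 at (0,1):
1 0 0 0 0
0 0 0 0 0
1 1 0 1 0
1 1 0 1 0
0 0 0 0 1

After press 2 at (0,4):
1 0 0 1 1
0 0 0 0 1
1 1 0 1 0
1 1 0 1 0
0 0 0 0 1

After press 3 at (3,0):
1 0 0 1 1
0 0 0 0 1
0 1 0 1 0
0 0 0 1 0
1 0 0 0 1

After press 4 at (0,2):
1 1 1 0 1
0 0 1 0 1
0 1 0 1 0
0 0 0 1 0
1 0 0 0 1

After press 5 at (0,0):
0 0 1 0 1
1 0 1 0 1
0 1 0 1 0
0 0 0 1 0
1 0 0 0 1

After press 6 at (3,1):
0 0 1 0 1
1 0 1 0 1
0 0 0 1 0
1 1 1 1 0
1 1 0 0 1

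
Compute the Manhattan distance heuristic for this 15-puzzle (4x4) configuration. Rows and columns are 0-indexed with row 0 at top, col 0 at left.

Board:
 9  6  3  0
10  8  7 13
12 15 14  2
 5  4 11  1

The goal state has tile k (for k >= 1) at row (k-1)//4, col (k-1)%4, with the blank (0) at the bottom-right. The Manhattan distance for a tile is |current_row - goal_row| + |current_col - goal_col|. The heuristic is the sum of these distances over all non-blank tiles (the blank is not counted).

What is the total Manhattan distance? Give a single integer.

Answer: 37

Derivation:
Tile 9: (0,0)->(2,0) = 2
Tile 6: (0,1)->(1,1) = 1
Tile 3: (0,2)->(0,2) = 0
Tile 10: (1,0)->(2,1) = 2
Tile 8: (1,1)->(1,3) = 2
Tile 7: (1,2)->(1,2) = 0
Tile 13: (1,3)->(3,0) = 5
Tile 12: (2,0)->(2,3) = 3
Tile 15: (2,1)->(3,2) = 2
Tile 14: (2,2)->(3,1) = 2
Tile 2: (2,3)->(0,1) = 4
Tile 5: (3,0)->(1,0) = 2
Tile 4: (3,1)->(0,3) = 5
Tile 11: (3,2)->(2,2) = 1
Tile 1: (3,3)->(0,0) = 6
Sum: 2 + 1 + 0 + 2 + 2 + 0 + 5 + 3 + 2 + 2 + 4 + 2 + 5 + 1 + 6 = 37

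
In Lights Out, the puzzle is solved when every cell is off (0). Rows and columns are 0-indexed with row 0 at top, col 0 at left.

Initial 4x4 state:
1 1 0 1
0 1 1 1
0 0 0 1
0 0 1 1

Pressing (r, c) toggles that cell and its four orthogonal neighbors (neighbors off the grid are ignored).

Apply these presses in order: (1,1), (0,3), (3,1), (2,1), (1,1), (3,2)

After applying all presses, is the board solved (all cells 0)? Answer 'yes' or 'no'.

Answer: no

Derivation:
After press 1 at (1,1):
1 0 0 1
1 0 0 1
0 1 0 1
0 0 1 1

After press 2 at (0,3):
1 0 1 0
1 0 0 0
0 1 0 1
0 0 1 1

After press 3 at (3,1):
1 0 1 0
1 0 0 0
0 0 0 1
1 1 0 1

After press 4 at (2,1):
1 0 1 0
1 1 0 0
1 1 1 1
1 0 0 1

After press 5 at (1,1):
1 1 1 0
0 0 1 0
1 0 1 1
1 0 0 1

After press 6 at (3,2):
1 1 1 0
0 0 1 0
1 0 0 1
1 1 1 0

Lights still on: 9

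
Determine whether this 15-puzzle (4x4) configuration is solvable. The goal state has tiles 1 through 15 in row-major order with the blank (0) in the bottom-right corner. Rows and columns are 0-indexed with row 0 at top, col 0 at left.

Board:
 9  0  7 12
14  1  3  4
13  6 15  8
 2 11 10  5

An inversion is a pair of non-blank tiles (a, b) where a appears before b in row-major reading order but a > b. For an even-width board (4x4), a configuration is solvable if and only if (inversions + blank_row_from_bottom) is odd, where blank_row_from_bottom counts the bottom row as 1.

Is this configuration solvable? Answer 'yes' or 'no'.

Answer: yes

Derivation:
Inversions: 53
Blank is in row 0 (0-indexed from top), which is row 4 counting from the bottom (bottom = 1).
53 + 4 = 57, which is odd, so the puzzle is solvable.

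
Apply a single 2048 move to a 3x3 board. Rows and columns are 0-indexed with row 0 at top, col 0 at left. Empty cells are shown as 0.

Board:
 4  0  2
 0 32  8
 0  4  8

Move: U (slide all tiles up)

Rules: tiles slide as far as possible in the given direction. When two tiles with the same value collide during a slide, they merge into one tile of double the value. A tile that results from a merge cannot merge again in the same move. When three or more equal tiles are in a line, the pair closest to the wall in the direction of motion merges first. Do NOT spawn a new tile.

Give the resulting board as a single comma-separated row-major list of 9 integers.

Slide up:
col 0: [4, 0, 0] -> [4, 0, 0]
col 1: [0, 32, 4] -> [32, 4, 0]
col 2: [2, 8, 8] -> [2, 16, 0]

Answer: 4, 32, 2, 0, 4, 16, 0, 0, 0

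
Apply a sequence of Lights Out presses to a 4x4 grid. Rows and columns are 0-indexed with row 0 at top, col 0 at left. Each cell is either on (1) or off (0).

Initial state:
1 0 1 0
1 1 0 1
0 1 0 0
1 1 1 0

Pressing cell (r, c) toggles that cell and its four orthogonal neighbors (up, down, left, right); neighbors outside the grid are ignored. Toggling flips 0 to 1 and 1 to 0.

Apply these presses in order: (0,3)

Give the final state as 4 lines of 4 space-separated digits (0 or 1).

After press 1 at (0,3):
1 0 0 1
1 1 0 0
0 1 0 0
1 1 1 0

Answer: 1 0 0 1
1 1 0 0
0 1 0 0
1 1 1 0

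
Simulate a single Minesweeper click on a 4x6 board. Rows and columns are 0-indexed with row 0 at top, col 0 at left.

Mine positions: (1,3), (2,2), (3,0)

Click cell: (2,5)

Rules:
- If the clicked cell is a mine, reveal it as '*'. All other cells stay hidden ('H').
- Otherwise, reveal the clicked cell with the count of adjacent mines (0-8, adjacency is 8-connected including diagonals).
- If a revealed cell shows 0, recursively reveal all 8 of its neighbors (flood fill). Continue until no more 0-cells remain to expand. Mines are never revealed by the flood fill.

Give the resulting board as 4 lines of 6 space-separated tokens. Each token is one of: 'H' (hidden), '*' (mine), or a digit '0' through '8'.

H H H H 1 0
H H H H 1 0
H H H 2 1 0
H H H 1 0 0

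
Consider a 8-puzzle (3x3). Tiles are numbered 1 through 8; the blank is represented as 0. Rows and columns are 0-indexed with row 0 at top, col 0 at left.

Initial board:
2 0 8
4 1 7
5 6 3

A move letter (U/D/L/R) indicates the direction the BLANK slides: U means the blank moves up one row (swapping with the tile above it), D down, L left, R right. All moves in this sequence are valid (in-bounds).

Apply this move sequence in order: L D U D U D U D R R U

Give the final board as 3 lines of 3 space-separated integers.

After move 1 (L):
0 2 8
4 1 7
5 6 3

After move 2 (D):
4 2 8
0 1 7
5 6 3

After move 3 (U):
0 2 8
4 1 7
5 6 3

After move 4 (D):
4 2 8
0 1 7
5 6 3

After move 5 (U):
0 2 8
4 1 7
5 6 3

After move 6 (D):
4 2 8
0 1 7
5 6 3

After move 7 (U):
0 2 8
4 1 7
5 6 3

After move 8 (D):
4 2 8
0 1 7
5 6 3

After move 9 (R):
4 2 8
1 0 7
5 6 3

After move 10 (R):
4 2 8
1 7 0
5 6 3

After move 11 (U):
4 2 0
1 7 8
5 6 3

Answer: 4 2 0
1 7 8
5 6 3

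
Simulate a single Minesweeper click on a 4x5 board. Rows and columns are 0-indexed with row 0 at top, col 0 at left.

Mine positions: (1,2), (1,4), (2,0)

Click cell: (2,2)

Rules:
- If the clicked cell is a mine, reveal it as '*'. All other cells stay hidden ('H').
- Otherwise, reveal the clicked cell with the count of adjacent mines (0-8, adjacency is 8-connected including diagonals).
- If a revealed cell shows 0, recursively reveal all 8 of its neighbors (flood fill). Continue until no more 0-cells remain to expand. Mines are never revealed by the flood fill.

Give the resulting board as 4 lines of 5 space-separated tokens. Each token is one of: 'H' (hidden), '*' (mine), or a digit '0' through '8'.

H H H H H
H H H H H
H H 1 H H
H H H H H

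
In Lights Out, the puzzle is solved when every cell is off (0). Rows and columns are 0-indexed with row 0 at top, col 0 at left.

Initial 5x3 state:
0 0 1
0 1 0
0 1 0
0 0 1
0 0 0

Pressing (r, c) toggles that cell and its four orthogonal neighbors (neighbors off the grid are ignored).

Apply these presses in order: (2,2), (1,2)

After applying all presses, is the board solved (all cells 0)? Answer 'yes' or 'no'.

After press 1 at (2,2):
0 0 1
0 1 1
0 0 1
0 0 0
0 0 0

After press 2 at (1,2):
0 0 0
0 0 0
0 0 0
0 0 0
0 0 0

Lights still on: 0

Answer: yes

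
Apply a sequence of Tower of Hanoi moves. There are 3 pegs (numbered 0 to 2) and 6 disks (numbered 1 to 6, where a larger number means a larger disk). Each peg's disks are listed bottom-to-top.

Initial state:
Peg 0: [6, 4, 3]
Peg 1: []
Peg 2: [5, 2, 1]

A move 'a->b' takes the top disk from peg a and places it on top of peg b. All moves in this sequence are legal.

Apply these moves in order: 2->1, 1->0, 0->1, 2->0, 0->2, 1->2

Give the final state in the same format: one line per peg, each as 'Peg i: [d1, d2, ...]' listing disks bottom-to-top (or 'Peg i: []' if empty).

After move 1 (2->1):
Peg 0: [6, 4, 3]
Peg 1: [1]
Peg 2: [5, 2]

After move 2 (1->0):
Peg 0: [6, 4, 3, 1]
Peg 1: []
Peg 2: [5, 2]

After move 3 (0->1):
Peg 0: [6, 4, 3]
Peg 1: [1]
Peg 2: [5, 2]

After move 4 (2->0):
Peg 0: [6, 4, 3, 2]
Peg 1: [1]
Peg 2: [5]

After move 5 (0->2):
Peg 0: [6, 4, 3]
Peg 1: [1]
Peg 2: [5, 2]

After move 6 (1->2):
Peg 0: [6, 4, 3]
Peg 1: []
Peg 2: [5, 2, 1]

Answer: Peg 0: [6, 4, 3]
Peg 1: []
Peg 2: [5, 2, 1]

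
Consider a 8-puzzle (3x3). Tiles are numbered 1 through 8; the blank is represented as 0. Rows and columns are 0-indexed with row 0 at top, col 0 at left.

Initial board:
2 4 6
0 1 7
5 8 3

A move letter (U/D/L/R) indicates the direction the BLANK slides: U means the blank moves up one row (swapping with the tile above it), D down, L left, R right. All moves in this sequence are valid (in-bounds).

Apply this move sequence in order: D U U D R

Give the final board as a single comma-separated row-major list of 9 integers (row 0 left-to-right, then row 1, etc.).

After move 1 (D):
2 4 6
5 1 7
0 8 3

After move 2 (U):
2 4 6
0 1 7
5 8 3

After move 3 (U):
0 4 6
2 1 7
5 8 3

After move 4 (D):
2 4 6
0 1 7
5 8 3

After move 5 (R):
2 4 6
1 0 7
5 8 3

Answer: 2, 4, 6, 1, 0, 7, 5, 8, 3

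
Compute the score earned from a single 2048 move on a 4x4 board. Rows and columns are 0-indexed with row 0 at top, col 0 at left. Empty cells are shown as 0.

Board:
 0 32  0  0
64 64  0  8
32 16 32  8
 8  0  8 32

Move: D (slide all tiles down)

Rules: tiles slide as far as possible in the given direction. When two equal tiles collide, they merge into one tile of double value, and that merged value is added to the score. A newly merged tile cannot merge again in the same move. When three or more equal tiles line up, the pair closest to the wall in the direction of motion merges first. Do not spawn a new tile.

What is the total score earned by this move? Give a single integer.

Answer: 16

Derivation:
Slide down:
col 0: [0, 64, 32, 8] -> [0, 64, 32, 8]  score +0 (running 0)
col 1: [32, 64, 16, 0] -> [0, 32, 64, 16]  score +0 (running 0)
col 2: [0, 0, 32, 8] -> [0, 0, 32, 8]  score +0 (running 0)
col 3: [0, 8, 8, 32] -> [0, 0, 16, 32]  score +16 (running 16)
Board after move:
 0  0  0  0
64 32  0  0
32 64 32 16
 8 16  8 32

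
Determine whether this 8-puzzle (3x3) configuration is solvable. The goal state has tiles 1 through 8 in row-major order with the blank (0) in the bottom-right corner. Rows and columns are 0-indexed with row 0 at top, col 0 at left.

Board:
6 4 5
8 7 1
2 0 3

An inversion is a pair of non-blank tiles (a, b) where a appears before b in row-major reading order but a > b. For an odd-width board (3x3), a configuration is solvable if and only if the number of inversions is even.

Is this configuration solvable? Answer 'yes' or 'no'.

Answer: yes

Derivation:
Inversions (pairs i<j in row-major order where tile[i] > tile[j] > 0): 18
18 is even, so the puzzle is solvable.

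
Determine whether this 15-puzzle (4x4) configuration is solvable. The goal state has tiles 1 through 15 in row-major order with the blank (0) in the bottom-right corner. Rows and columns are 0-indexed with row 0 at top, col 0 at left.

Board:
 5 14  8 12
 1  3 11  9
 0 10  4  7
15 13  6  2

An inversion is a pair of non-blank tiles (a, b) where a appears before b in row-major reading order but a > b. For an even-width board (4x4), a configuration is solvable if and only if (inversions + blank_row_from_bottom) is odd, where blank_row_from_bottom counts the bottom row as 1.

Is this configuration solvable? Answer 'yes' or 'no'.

Inversions: 55
Blank is in row 2 (0-indexed from top), which is row 2 counting from the bottom (bottom = 1).
55 + 2 = 57, which is odd, so the puzzle is solvable.

Answer: yes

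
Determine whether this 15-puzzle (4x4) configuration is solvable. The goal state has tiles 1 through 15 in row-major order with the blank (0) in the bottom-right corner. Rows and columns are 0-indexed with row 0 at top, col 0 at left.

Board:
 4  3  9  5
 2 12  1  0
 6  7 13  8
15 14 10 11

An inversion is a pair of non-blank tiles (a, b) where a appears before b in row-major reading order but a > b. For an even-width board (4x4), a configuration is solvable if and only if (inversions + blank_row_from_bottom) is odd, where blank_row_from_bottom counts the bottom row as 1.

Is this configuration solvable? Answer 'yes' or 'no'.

Inversions: 28
Blank is in row 1 (0-indexed from top), which is row 3 counting from the bottom (bottom = 1).
28 + 3 = 31, which is odd, so the puzzle is solvable.

Answer: yes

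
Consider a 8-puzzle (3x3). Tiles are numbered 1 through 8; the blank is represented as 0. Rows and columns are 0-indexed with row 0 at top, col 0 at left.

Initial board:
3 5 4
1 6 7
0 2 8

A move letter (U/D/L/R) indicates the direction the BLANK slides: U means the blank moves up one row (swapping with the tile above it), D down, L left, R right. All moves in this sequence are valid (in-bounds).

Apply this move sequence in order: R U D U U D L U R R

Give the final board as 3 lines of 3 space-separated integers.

Answer: 5 4 0
3 1 7
2 6 8

Derivation:
After move 1 (R):
3 5 4
1 6 7
2 0 8

After move 2 (U):
3 5 4
1 0 7
2 6 8

After move 3 (D):
3 5 4
1 6 7
2 0 8

After move 4 (U):
3 5 4
1 0 7
2 6 8

After move 5 (U):
3 0 4
1 5 7
2 6 8

After move 6 (D):
3 5 4
1 0 7
2 6 8

After move 7 (L):
3 5 4
0 1 7
2 6 8

After move 8 (U):
0 5 4
3 1 7
2 6 8

After move 9 (R):
5 0 4
3 1 7
2 6 8

After move 10 (R):
5 4 0
3 1 7
2 6 8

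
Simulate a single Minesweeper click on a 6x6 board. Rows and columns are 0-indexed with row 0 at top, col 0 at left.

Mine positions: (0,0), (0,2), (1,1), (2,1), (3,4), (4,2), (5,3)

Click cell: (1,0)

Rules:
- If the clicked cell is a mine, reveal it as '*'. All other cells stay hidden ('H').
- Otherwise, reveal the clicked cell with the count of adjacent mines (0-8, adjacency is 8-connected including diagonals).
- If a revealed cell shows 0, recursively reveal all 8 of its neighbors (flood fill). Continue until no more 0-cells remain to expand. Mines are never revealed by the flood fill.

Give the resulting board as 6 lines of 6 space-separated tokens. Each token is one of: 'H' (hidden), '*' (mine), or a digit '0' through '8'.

H H H H H H
3 H H H H H
H H H H H H
H H H H H H
H H H H H H
H H H H H H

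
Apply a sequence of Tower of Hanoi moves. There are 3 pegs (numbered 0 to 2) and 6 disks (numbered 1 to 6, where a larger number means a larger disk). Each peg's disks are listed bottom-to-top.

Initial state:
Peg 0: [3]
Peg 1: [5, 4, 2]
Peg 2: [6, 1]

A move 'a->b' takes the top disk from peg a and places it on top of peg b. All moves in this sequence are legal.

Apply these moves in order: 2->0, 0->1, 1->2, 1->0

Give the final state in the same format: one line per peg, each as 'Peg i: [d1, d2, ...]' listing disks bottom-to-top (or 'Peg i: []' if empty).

After move 1 (2->0):
Peg 0: [3, 1]
Peg 1: [5, 4, 2]
Peg 2: [6]

After move 2 (0->1):
Peg 0: [3]
Peg 1: [5, 4, 2, 1]
Peg 2: [6]

After move 3 (1->2):
Peg 0: [3]
Peg 1: [5, 4, 2]
Peg 2: [6, 1]

After move 4 (1->0):
Peg 0: [3, 2]
Peg 1: [5, 4]
Peg 2: [6, 1]

Answer: Peg 0: [3, 2]
Peg 1: [5, 4]
Peg 2: [6, 1]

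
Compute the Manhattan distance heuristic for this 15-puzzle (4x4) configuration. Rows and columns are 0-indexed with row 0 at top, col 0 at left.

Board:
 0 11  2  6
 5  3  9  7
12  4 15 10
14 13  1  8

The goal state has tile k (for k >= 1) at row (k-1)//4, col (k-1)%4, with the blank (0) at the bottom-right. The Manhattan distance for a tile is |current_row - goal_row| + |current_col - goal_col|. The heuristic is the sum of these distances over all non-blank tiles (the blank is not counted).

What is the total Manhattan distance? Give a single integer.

Tile 11: at (0,1), goal (2,2), distance |0-2|+|1-2| = 3
Tile 2: at (0,2), goal (0,1), distance |0-0|+|2-1| = 1
Tile 6: at (0,3), goal (1,1), distance |0-1|+|3-1| = 3
Tile 5: at (1,0), goal (1,0), distance |1-1|+|0-0| = 0
Tile 3: at (1,1), goal (0,2), distance |1-0|+|1-2| = 2
Tile 9: at (1,2), goal (2,0), distance |1-2|+|2-0| = 3
Tile 7: at (1,3), goal (1,2), distance |1-1|+|3-2| = 1
Tile 12: at (2,0), goal (2,3), distance |2-2|+|0-3| = 3
Tile 4: at (2,1), goal (0,3), distance |2-0|+|1-3| = 4
Tile 15: at (2,2), goal (3,2), distance |2-3|+|2-2| = 1
Tile 10: at (2,3), goal (2,1), distance |2-2|+|3-1| = 2
Tile 14: at (3,0), goal (3,1), distance |3-3|+|0-1| = 1
Tile 13: at (3,1), goal (3,0), distance |3-3|+|1-0| = 1
Tile 1: at (3,2), goal (0,0), distance |3-0|+|2-0| = 5
Tile 8: at (3,3), goal (1,3), distance |3-1|+|3-3| = 2
Sum: 3 + 1 + 3 + 0 + 2 + 3 + 1 + 3 + 4 + 1 + 2 + 1 + 1 + 5 + 2 = 32

Answer: 32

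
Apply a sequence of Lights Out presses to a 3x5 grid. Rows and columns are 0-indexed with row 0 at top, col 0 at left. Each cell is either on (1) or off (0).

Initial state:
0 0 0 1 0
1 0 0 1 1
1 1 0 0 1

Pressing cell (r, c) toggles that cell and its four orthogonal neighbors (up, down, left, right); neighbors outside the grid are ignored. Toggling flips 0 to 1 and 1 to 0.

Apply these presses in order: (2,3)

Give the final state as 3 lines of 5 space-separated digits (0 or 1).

Answer: 0 0 0 1 0
1 0 0 0 1
1 1 1 1 0

Derivation:
After press 1 at (2,3):
0 0 0 1 0
1 0 0 0 1
1 1 1 1 0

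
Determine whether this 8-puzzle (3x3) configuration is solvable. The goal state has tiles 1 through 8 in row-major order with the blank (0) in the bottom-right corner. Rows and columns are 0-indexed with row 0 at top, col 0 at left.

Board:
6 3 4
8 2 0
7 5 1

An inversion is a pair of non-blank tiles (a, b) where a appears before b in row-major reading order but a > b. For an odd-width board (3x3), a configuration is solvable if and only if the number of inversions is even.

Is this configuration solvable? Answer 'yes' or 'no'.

Answer: no

Derivation:
Inversions (pairs i<j in row-major order where tile[i] > tile[j] > 0): 17
17 is odd, so the puzzle is not solvable.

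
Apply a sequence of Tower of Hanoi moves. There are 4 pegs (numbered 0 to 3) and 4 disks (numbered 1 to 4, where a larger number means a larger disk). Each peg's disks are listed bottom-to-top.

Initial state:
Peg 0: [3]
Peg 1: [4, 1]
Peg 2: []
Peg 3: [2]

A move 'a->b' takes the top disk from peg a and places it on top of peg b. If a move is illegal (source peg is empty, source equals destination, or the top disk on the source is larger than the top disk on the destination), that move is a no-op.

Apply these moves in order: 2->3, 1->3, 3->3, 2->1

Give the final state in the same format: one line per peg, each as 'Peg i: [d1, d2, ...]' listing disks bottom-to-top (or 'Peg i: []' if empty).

Answer: Peg 0: [3]
Peg 1: [4]
Peg 2: []
Peg 3: [2, 1]

Derivation:
After move 1 (2->3):
Peg 0: [3]
Peg 1: [4, 1]
Peg 2: []
Peg 3: [2]

After move 2 (1->3):
Peg 0: [3]
Peg 1: [4]
Peg 2: []
Peg 3: [2, 1]

After move 3 (3->3):
Peg 0: [3]
Peg 1: [4]
Peg 2: []
Peg 3: [2, 1]

After move 4 (2->1):
Peg 0: [3]
Peg 1: [4]
Peg 2: []
Peg 3: [2, 1]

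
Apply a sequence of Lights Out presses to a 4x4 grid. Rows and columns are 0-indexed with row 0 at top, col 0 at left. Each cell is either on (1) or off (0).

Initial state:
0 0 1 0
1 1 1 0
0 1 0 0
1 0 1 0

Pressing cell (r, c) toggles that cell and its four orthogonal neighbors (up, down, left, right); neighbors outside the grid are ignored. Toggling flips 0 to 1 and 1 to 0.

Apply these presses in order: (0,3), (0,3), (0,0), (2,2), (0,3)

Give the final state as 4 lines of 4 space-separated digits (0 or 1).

Answer: 1 1 0 1
0 1 0 1
0 0 1 1
1 0 0 0

Derivation:
After press 1 at (0,3):
0 0 0 1
1 1 1 1
0 1 0 0
1 0 1 0

After press 2 at (0,3):
0 0 1 0
1 1 1 0
0 1 0 0
1 0 1 0

After press 3 at (0,0):
1 1 1 0
0 1 1 0
0 1 0 0
1 0 1 0

After press 4 at (2,2):
1 1 1 0
0 1 0 0
0 0 1 1
1 0 0 0

After press 5 at (0,3):
1 1 0 1
0 1 0 1
0 0 1 1
1 0 0 0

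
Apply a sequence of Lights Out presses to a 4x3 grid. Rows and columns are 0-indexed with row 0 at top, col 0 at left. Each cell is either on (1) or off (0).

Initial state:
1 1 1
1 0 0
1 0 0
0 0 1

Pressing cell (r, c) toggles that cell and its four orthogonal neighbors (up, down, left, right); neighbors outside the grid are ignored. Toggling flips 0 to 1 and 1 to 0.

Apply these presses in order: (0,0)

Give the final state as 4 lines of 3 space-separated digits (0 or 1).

Answer: 0 0 1
0 0 0
1 0 0
0 0 1

Derivation:
After press 1 at (0,0):
0 0 1
0 0 0
1 0 0
0 0 1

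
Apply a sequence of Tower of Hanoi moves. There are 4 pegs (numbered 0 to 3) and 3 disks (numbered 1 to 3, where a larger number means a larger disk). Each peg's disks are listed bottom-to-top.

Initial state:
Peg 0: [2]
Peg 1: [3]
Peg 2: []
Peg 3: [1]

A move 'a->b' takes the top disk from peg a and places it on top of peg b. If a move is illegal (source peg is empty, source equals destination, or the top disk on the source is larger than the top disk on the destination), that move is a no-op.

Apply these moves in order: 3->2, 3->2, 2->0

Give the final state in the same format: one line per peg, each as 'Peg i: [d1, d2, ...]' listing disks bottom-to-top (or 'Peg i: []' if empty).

After move 1 (3->2):
Peg 0: [2]
Peg 1: [3]
Peg 2: [1]
Peg 3: []

After move 2 (3->2):
Peg 0: [2]
Peg 1: [3]
Peg 2: [1]
Peg 3: []

After move 3 (2->0):
Peg 0: [2, 1]
Peg 1: [3]
Peg 2: []
Peg 3: []

Answer: Peg 0: [2, 1]
Peg 1: [3]
Peg 2: []
Peg 3: []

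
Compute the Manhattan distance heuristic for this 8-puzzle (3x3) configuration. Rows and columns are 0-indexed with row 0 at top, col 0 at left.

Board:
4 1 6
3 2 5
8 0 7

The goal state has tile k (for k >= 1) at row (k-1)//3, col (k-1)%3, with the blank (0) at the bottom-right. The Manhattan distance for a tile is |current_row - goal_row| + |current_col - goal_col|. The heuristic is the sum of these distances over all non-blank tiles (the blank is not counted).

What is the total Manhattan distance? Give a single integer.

Tile 4: at (0,0), goal (1,0), distance |0-1|+|0-0| = 1
Tile 1: at (0,1), goal (0,0), distance |0-0|+|1-0| = 1
Tile 6: at (0,2), goal (1,2), distance |0-1|+|2-2| = 1
Tile 3: at (1,0), goal (0,2), distance |1-0|+|0-2| = 3
Tile 2: at (1,1), goal (0,1), distance |1-0|+|1-1| = 1
Tile 5: at (1,2), goal (1,1), distance |1-1|+|2-1| = 1
Tile 8: at (2,0), goal (2,1), distance |2-2|+|0-1| = 1
Tile 7: at (2,2), goal (2,0), distance |2-2|+|2-0| = 2
Sum: 1 + 1 + 1 + 3 + 1 + 1 + 1 + 2 = 11

Answer: 11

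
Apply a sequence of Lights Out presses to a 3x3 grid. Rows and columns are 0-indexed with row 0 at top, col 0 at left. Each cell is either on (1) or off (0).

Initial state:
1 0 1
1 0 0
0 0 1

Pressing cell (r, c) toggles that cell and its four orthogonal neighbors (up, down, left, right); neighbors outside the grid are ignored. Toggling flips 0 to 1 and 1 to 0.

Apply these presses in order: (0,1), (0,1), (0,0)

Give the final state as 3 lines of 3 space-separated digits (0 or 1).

Answer: 0 1 1
0 0 0
0 0 1

Derivation:
After press 1 at (0,1):
0 1 0
1 1 0
0 0 1

After press 2 at (0,1):
1 0 1
1 0 0
0 0 1

After press 3 at (0,0):
0 1 1
0 0 0
0 0 1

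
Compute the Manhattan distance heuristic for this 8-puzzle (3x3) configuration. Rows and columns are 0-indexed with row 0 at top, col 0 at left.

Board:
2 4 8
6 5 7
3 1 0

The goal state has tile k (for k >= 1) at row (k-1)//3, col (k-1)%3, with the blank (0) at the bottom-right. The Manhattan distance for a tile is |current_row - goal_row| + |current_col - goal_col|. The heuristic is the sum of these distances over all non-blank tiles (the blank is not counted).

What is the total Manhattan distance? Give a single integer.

Tile 2: (0,0)->(0,1) = 1
Tile 4: (0,1)->(1,0) = 2
Tile 8: (0,2)->(2,1) = 3
Tile 6: (1,0)->(1,2) = 2
Tile 5: (1,1)->(1,1) = 0
Tile 7: (1,2)->(2,0) = 3
Tile 3: (2,0)->(0,2) = 4
Tile 1: (2,1)->(0,0) = 3
Sum: 1 + 2 + 3 + 2 + 0 + 3 + 4 + 3 = 18

Answer: 18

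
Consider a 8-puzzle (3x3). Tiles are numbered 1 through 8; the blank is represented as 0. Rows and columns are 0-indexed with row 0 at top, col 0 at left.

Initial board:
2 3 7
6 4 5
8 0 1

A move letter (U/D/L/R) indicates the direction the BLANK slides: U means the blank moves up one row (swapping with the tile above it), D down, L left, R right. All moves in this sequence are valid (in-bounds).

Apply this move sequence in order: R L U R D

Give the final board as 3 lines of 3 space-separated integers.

After move 1 (R):
2 3 7
6 4 5
8 1 0

After move 2 (L):
2 3 7
6 4 5
8 0 1

After move 3 (U):
2 3 7
6 0 5
8 4 1

After move 4 (R):
2 3 7
6 5 0
8 4 1

After move 5 (D):
2 3 7
6 5 1
8 4 0

Answer: 2 3 7
6 5 1
8 4 0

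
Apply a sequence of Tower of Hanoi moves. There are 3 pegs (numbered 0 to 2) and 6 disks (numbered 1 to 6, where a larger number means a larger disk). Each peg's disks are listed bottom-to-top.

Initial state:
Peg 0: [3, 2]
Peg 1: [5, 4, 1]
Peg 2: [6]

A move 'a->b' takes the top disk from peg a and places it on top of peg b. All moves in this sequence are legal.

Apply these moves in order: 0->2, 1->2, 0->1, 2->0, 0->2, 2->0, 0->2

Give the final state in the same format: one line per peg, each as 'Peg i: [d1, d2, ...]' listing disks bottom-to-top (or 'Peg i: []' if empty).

Answer: Peg 0: []
Peg 1: [5, 4, 3]
Peg 2: [6, 2, 1]

Derivation:
After move 1 (0->2):
Peg 0: [3]
Peg 1: [5, 4, 1]
Peg 2: [6, 2]

After move 2 (1->2):
Peg 0: [3]
Peg 1: [5, 4]
Peg 2: [6, 2, 1]

After move 3 (0->1):
Peg 0: []
Peg 1: [5, 4, 3]
Peg 2: [6, 2, 1]

After move 4 (2->0):
Peg 0: [1]
Peg 1: [5, 4, 3]
Peg 2: [6, 2]

After move 5 (0->2):
Peg 0: []
Peg 1: [5, 4, 3]
Peg 2: [6, 2, 1]

After move 6 (2->0):
Peg 0: [1]
Peg 1: [5, 4, 3]
Peg 2: [6, 2]

After move 7 (0->2):
Peg 0: []
Peg 1: [5, 4, 3]
Peg 2: [6, 2, 1]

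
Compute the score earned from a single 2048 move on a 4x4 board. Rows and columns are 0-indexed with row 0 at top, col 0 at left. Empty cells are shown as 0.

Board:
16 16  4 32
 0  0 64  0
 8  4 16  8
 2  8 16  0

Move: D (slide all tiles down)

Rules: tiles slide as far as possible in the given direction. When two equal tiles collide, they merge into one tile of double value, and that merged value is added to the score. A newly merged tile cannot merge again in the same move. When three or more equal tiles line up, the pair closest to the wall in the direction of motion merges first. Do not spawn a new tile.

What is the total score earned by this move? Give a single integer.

Slide down:
col 0: [16, 0, 8, 2] -> [0, 16, 8, 2]  score +0 (running 0)
col 1: [16, 0, 4, 8] -> [0, 16, 4, 8]  score +0 (running 0)
col 2: [4, 64, 16, 16] -> [0, 4, 64, 32]  score +32 (running 32)
col 3: [32, 0, 8, 0] -> [0, 0, 32, 8]  score +0 (running 32)
Board after move:
 0  0  0  0
16 16  4  0
 8  4 64 32
 2  8 32  8

Answer: 32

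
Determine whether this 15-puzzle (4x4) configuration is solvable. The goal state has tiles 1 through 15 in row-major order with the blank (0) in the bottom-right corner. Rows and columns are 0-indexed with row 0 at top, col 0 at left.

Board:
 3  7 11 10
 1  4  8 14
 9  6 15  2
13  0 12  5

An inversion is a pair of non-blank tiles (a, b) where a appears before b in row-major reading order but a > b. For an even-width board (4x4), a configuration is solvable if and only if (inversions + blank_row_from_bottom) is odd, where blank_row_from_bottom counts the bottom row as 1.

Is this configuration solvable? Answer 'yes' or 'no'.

Inversions: 44
Blank is in row 3 (0-indexed from top), which is row 1 counting from the bottom (bottom = 1).
44 + 1 = 45, which is odd, so the puzzle is solvable.

Answer: yes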